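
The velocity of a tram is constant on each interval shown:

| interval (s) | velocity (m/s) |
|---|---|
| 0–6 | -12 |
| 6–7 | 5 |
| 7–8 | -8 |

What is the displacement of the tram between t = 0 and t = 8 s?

-75 m

Net displacement equals the area under the velocity-time graph (areas below the axis count negative).
0–6 s: -12 × 6 = -72 m
6–7 s: 5 × 1 = 5 m
7–8 s: -8 × 1 = -8 m
Net displacement = -75 m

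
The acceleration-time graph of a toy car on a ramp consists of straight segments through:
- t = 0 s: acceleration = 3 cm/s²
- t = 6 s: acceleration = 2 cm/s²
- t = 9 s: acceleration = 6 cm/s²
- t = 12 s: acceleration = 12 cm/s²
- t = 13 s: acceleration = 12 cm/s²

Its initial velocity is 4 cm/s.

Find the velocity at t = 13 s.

Δv equals the area under the a-t graph; then v = v₀ + Δv.
0–6 s: ½(3 + 2)(6) = 15 cm/s
6–9 s: ½(2 + 6)(3) = 12 cm/s
9–12 s: ½(6 + 12)(3) = 27 cm/s
12–13 s: 12 × 1 = 12 cm/s
Δv = 66 cm/s, so v(13) = 4 + (66) = 70 cm/s.

70 cm/s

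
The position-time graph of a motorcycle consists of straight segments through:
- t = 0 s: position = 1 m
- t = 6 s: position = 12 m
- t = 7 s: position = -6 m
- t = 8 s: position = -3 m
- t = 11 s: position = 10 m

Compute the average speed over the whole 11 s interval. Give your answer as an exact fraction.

45/11 m/s

Average speed = (total path length)/(elapsed time); on a piecewise-linear x-t graph the path length is Σ|Δx|.
0–6 s: |Δx| = |12 − 1| = 11 m
6–7 s: |Δx| = |-6 − 12| = 18 m
7–8 s: |Δx| = |-3 − -6| = 3 m
8–11 s: |Δx| = |10 − -3| = 13 m
Total path = 45 m; average speed = 45/11 = 45/11 m/s.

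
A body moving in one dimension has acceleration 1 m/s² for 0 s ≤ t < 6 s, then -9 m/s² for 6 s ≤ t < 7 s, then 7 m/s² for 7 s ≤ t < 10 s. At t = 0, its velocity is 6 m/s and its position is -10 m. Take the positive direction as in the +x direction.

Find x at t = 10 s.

On each constant-a segment, Δv = aΔt and Δx = v₀Δt + ½aΔt²; chain segment to segment.
0–6 s: v starts 6 m/s; Δx = 6·6 + ½·1·6² = 54 m; v ends 12 m/s.
6–7 s: v starts 12 m/s; Δx = 12·1 + ½·-9·1² = 7.5 m; v ends 3 m/s.
7–10 s: v starts 3 m/s; Δx = 3·3 + ½·7·3² = 40.5 m; v ends 24 m/s.
x(10) = -10 + Σ Δx = 92 m.

92 m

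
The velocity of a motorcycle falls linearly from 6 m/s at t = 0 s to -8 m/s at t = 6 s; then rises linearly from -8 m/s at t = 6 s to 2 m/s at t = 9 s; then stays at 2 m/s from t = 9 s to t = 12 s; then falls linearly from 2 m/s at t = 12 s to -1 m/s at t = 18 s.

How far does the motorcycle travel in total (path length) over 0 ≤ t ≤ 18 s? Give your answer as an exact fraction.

Total distance travelled is ∫|v| dt — sum the magnitudes of each area piece.
0–6 s: v = 0 at t = 18/7 s; triangle areas 54/7 + 96/7 = 150/7 m
6–9 s: v = 0 at t = 8.4 s; triangle areas 9.6 + 0.6 = 10.2 m
9–12 s: |2| × 3 = 6 m
12–18 s: v = 0 at t = 16 s; triangle areas 4 + 1 = 5 m
Total distance = 1492/35 m

1492/35 m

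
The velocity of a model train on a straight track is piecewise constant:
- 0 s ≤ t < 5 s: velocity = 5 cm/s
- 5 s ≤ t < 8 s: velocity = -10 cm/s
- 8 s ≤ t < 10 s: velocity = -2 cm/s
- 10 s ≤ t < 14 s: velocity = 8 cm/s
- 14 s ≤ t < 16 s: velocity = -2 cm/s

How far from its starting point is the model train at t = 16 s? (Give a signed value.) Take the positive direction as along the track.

Net displacement equals the area under the velocity-time graph (areas below the axis count negative).
0–5 s: 5 × 5 = 25 cm
5–8 s: -10 × 3 = -30 cm
8–10 s: -2 × 2 = -4 cm
10–14 s: 8 × 4 = 32 cm
14–16 s: -2 × 2 = -4 cm
Net displacement = 19 cm

19 cm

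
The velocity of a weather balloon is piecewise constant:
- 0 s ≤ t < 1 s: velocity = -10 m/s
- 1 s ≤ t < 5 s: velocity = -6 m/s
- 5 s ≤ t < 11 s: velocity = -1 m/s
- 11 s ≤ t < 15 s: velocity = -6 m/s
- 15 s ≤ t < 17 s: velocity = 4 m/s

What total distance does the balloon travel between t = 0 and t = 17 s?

Distance (not displacement) is the total path length: add the absolute areas under v-t.
0–1 s: |-10| × 1 = 10 m
1–5 s: |-6| × 4 = 24 m
5–11 s: |-1| × 6 = 6 m
11–15 s: |-6| × 4 = 24 m
15–17 s: |4| × 2 = 8 m
Total distance = 72 m

72 m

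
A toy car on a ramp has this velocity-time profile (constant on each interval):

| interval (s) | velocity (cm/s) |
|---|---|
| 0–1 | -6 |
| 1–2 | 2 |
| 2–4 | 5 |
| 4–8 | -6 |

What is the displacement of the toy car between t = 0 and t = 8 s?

-18 cm

Net displacement equals the area under the velocity-time graph (areas below the axis count negative).
0–1 s: -6 × 1 = -6 cm
1–2 s: 2 × 1 = 2 cm
2–4 s: 5 × 2 = 10 cm
4–8 s: -6 × 4 = -24 cm
Net displacement = -18 cm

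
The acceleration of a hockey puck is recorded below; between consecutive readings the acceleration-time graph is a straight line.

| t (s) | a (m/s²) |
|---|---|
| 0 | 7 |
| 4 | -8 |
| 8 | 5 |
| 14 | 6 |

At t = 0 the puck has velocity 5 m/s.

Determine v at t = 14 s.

30 m/s

Δv equals the area under the a-t graph; then v = v₀ + Δv.
0–4 s: ½(7 + -8)(4) = -2 m/s
4–8 s: ½(-8 + 5)(4) = -6 m/s
8–14 s: ½(5 + 6)(6) = 33 m/s
Δv = 25 m/s, so v(14) = 5 + (25) = 30 m/s.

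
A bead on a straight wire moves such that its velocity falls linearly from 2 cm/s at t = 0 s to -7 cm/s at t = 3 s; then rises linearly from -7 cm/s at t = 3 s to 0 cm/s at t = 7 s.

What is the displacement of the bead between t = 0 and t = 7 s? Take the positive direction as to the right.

Net displacement equals the area under the velocity-time graph (areas below the axis count negative).
0–3 s: ½(2 + -7)(3) = -7.5 cm
3–7 s: ½(-7 + 0)(4) = -14 cm
Net displacement = -21.5 cm

-21.5 cm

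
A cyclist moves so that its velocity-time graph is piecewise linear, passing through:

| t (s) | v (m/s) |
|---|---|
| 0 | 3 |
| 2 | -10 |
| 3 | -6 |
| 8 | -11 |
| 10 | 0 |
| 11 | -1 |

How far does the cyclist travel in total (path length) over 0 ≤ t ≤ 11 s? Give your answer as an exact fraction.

Distance (not displacement) is the total path length: add the absolute areas under v-t.
0–2 s: v = 0 at t = 6/13 s; triangle areas 9/13 + 100/13 = 109/13 m
2–3 s: |½(-10 + -6)(1)| = 8 m
3–8 s: |½(-6 + -11)(5)| = 42.5 m
8–10 s: |½(-11 + 0)(2)| = 11 m
10–11 s: |½(0 + -1)(1)| = 0.5 m
Total distance = 915/13 m

915/13 m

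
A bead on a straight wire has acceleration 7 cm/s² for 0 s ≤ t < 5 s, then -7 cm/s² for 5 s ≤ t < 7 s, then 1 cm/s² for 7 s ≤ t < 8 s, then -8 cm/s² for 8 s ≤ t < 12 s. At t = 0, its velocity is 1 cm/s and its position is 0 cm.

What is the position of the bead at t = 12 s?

201 cm

On each constant-a segment, Δv = aΔt and Δx = v₀Δt + ½aΔt²; chain segment to segment.
0–5 s: v starts 1 cm/s; Δx = 1·5 + ½·7·5² = 92.5 cm; v ends 36 cm/s.
5–7 s: v starts 36 cm/s; Δx = 36·2 + ½·-7·2² = 58 cm; v ends 22 cm/s.
7–8 s: v starts 22 cm/s; Δx = 22·1 + ½·1·1² = 22.5 cm; v ends 23 cm/s.
8–12 s: v starts 23 cm/s; Δx = 23·4 + ½·-8·4² = 28 cm; v ends -9 cm/s.
x(12) = 0 + Σ Δx = 201 cm.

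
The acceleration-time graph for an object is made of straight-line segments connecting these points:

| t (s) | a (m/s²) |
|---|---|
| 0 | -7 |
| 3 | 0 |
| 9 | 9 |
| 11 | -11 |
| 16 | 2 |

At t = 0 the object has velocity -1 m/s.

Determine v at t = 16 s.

-9 m/s

Δv equals the area under the a-t graph; then v = v₀ + Δv.
0–3 s: ½(-7 + 0)(3) = -10.5 m/s
3–9 s: ½(0 + 9)(6) = 27 m/s
9–11 s: ½(9 + -11)(2) = -2 m/s
11–16 s: ½(-11 + 2)(5) = -22.5 m/s
Δv = -8 m/s, so v(16) = -1 + (-8) = -9 m/s.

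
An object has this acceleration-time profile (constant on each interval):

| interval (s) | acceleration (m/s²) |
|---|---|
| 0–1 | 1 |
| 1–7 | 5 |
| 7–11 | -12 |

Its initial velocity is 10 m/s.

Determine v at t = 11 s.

-7 m/s

Δv equals the area under the a-t graph; then v = v₀ + Δv.
0–1 s: 1 × 1 = 1 m/s
1–7 s: 5 × 6 = 30 m/s
7–11 s: -12 × 4 = -48 m/s
Δv = -17 m/s, so v(11) = 10 + (-17) = -7 m/s.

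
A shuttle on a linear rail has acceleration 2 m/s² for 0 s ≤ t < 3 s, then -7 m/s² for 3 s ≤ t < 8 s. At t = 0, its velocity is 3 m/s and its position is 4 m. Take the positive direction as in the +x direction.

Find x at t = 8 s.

-20.5 m

On each constant-a segment, Δv = aΔt and Δx = v₀Δt + ½aΔt²; chain segment to segment.
0–3 s: v starts 3 m/s; Δx = 3·3 + ½·2·3² = 18 m; v ends 9 m/s.
3–8 s: v starts 9 m/s; Δx = 9·5 + ½·-7·5² = -42.5 m; v ends -26 m/s.
x(8) = 4 + Σ Δx = -20.5 m.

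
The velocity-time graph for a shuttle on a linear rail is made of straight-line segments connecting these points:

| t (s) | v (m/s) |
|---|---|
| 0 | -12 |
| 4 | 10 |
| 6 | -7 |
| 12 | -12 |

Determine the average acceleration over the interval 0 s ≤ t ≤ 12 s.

Average acceleration = Δv/Δt = (-12 − -12)/(12 − 0) = 0 m/s².

0 m/s²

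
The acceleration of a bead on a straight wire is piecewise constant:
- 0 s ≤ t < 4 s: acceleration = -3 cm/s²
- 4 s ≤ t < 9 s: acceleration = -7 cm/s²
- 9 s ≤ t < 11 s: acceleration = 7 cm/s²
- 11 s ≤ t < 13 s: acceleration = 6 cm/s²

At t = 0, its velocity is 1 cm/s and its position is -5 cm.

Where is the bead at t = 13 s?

-297.5 cm

On each constant-a segment, Δv = aΔt and Δx = v₀Δt + ½aΔt²; chain segment to segment.
0–4 s: v starts 1 cm/s; Δx = 1·4 + ½·-3·4² = -20 cm; v ends -11 cm/s.
4–9 s: v starts -11 cm/s; Δx = -11·5 + ½·-7·5² = -142.5 cm; v ends -46 cm/s.
9–11 s: v starts -46 cm/s; Δx = -46·2 + ½·7·2² = -78 cm; v ends -32 cm/s.
11–13 s: v starts -32 cm/s; Δx = -32·2 + ½·6·2² = -52 cm; v ends -20 cm/s.
x(13) = -5 + Σ Δx = -297.5 cm.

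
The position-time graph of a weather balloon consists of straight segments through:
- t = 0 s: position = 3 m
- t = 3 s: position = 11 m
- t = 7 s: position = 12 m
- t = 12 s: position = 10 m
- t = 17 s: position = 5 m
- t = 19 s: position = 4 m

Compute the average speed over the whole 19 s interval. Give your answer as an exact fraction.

17/19 m/s

Average speed = (total path length)/(elapsed time); on a piecewise-linear x-t graph the path length is Σ|Δx|.
0–3 s: |Δx| = |11 − 3| = 8 m
3–7 s: |Δx| = |12 − 11| = 1 m
7–12 s: |Δx| = |10 − 12| = 2 m
12–17 s: |Δx| = |5 − 10| = 5 m
17–19 s: |Δx| = |4 − 5| = 1 m
Total path = 17 m; average speed = 17/19 = 17/19 m/s.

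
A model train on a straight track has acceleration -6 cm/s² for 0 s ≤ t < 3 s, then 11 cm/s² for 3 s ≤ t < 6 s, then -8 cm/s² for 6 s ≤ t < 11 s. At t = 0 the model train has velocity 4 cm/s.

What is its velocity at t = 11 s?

Δv equals the area under the a-t graph; then v = v₀ + Δv.
0–3 s: -6 × 3 = -18 cm/s
3–6 s: 11 × 3 = 33 cm/s
6–11 s: -8 × 5 = -40 cm/s
Δv = -25 cm/s, so v(11) = 4 + (-25) = -21 cm/s.

-21 cm/s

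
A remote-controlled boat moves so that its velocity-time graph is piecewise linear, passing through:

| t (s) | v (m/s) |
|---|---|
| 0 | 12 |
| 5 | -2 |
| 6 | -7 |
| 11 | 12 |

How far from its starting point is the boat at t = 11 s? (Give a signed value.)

33 m

Net displacement equals the area under the velocity-time graph (areas below the axis count negative).
0–5 s: ½(12 + -2)(5) = 25 m
5–6 s: ½(-2 + -7)(1) = -4.5 m
6–11 s: ½(-7 + 12)(5) = 12.5 m
Net displacement = 33 m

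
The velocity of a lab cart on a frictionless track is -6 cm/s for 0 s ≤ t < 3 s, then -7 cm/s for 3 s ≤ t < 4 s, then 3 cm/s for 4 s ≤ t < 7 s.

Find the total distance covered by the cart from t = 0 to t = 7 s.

Distance (not displacement) is the total path length: add the absolute areas under v-t.
0–3 s: |-6| × 3 = 18 cm
3–4 s: |-7| × 1 = 7 cm
4–7 s: |3| × 3 = 9 cm
Total distance = 34 cm

34 cm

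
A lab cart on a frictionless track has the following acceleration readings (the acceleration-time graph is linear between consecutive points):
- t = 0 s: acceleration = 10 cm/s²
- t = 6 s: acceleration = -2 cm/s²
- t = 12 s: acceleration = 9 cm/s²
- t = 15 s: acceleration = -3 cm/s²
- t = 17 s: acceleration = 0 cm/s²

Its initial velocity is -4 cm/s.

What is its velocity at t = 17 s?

Δv equals the area under the a-t graph; then v = v₀ + Δv.
0–6 s: ½(10 + -2)(6) = 24 cm/s
6–12 s: ½(-2 + 9)(6) = 21 cm/s
12–15 s: ½(9 + -3)(3) = 9 cm/s
15–17 s: ½(-3 + 0)(2) = -3 cm/s
Δv = 51 cm/s, so v(17) = -4 + (51) = 47 cm/s.

47 cm/s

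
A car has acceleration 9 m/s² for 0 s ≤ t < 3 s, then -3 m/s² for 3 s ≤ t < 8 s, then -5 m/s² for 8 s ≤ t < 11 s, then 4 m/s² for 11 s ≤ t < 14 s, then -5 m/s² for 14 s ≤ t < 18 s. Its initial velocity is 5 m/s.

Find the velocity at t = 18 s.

Δv equals the area under the a-t graph; then v = v₀ + Δv.
0–3 s: 9 × 3 = 27 m/s
3–8 s: -3 × 5 = -15 m/s
8–11 s: -5 × 3 = -15 m/s
11–14 s: 4 × 3 = 12 m/s
14–18 s: -5 × 4 = -20 m/s
Δv = -11 m/s, so v(18) = 5 + (-11) = -6 m/s.

-6 m/s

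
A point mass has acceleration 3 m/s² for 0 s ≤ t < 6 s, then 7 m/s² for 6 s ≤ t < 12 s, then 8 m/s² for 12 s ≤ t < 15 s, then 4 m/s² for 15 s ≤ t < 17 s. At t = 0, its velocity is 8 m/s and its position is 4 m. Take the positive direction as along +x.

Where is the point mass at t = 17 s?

On each constant-a segment, Δv = aΔt and Δx = v₀Δt + ½aΔt²; chain segment to segment.
0–6 s: v starts 8 m/s; Δx = 8·6 + ½·3·6² = 102 m; v ends 26 m/s.
6–12 s: v starts 26 m/s; Δx = 26·6 + ½·7·6² = 282 m; v ends 68 m/s.
12–15 s: v starts 68 m/s; Δx = 68·3 + ½·8·3² = 240 m; v ends 92 m/s.
15–17 s: v starts 92 m/s; Δx = 92·2 + ½·4·2² = 192 m; v ends 100 m/s.
x(17) = 4 + Σ Δx = 820 m.

820 m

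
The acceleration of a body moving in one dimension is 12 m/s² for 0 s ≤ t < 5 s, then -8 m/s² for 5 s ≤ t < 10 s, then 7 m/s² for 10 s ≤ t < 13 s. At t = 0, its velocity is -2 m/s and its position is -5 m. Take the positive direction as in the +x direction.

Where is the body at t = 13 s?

410.5 m

On each constant-a segment, Δv = aΔt and Δx = v₀Δt + ½aΔt²; chain segment to segment.
0–5 s: v starts -2 m/s; Δx = -2·5 + ½·12·5² = 140 m; v ends 58 m/s.
5–10 s: v starts 58 m/s; Δx = 58·5 + ½·-8·5² = 190 m; v ends 18 m/s.
10–13 s: v starts 18 m/s; Δx = 18·3 + ½·7·3² = 85.5 m; v ends 39 m/s.
x(13) = -5 + Σ Δx = 410.5 m.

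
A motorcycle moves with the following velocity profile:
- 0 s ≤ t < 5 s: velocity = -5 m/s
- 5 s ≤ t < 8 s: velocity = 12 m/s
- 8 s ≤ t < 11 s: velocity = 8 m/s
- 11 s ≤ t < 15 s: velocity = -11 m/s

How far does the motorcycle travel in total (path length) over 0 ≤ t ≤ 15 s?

129 m

Distance (not displacement) is the total path length: add the absolute areas under v-t.
0–5 s: |-5| × 5 = 25 m
5–8 s: |12| × 3 = 36 m
8–11 s: |8| × 3 = 24 m
11–15 s: |-11| × 4 = 44 m
Total distance = 129 m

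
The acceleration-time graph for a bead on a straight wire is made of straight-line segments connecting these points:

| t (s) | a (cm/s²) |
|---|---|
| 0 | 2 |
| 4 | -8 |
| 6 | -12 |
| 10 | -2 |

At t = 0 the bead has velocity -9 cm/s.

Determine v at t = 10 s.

-69 cm/s

Δv equals the area under the a-t graph; then v = v₀ + Δv.
0–4 s: ½(2 + -8)(4) = -12 cm/s
4–6 s: ½(-8 + -12)(2) = -20 cm/s
6–10 s: ½(-12 + -2)(4) = -28 cm/s
Δv = -60 cm/s, so v(10) = -9 + (-60) = -69 cm/s.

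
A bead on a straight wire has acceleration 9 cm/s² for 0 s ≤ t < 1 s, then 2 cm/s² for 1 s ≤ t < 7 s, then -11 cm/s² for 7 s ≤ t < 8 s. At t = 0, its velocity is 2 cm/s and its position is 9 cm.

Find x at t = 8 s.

135 cm

On each constant-a segment, Δv = aΔt and Δx = v₀Δt + ½aΔt²; chain segment to segment.
0–1 s: v starts 2 cm/s; Δx = 2·1 + ½·9·1² = 6.5 cm; v ends 11 cm/s.
1–7 s: v starts 11 cm/s; Δx = 11·6 + ½·2·6² = 102 cm; v ends 23 cm/s.
7–8 s: v starts 23 cm/s; Δx = 23·1 + ½·-11·1² = 17.5 cm; v ends 12 cm/s.
x(8) = 9 + Σ Δx = 135 cm.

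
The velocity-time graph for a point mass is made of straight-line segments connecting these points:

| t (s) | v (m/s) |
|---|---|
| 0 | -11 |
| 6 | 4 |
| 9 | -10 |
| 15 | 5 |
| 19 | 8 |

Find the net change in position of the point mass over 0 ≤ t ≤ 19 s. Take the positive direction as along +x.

-19 m

Displacement is the signed area under the v-t curve.
0–6 s: ½(-11 + 4)(6) = -21 m
6–9 s: ½(4 + -10)(3) = -9 m
9–15 s: ½(-10 + 5)(6) = -15 m
15–19 s: ½(5 + 8)(4) = 26 m
Net displacement = -19 m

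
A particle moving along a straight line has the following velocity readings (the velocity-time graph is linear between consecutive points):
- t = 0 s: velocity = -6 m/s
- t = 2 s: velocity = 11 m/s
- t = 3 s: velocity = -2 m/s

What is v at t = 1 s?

2.5 m/s

On 0–2 s the graph is linear from -6 to 11 m/s: v(1) = -6 + (11 − -6)·(1 − 0)/(2 − 0) = 2.5 m/s.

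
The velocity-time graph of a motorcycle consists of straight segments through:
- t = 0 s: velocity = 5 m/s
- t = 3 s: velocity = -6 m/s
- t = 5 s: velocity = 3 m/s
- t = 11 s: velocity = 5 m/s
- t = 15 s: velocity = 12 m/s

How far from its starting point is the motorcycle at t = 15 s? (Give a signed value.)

Displacement is the signed area under the v-t curve.
0–3 s: ½(5 + -6)(3) = -1.5 m
3–5 s: ½(-6 + 3)(2) = -3 m
5–11 s: ½(3 + 5)(6) = 24 m
11–15 s: ½(5 + 12)(4) = 34 m
Net displacement = 53.5 m

53.5 m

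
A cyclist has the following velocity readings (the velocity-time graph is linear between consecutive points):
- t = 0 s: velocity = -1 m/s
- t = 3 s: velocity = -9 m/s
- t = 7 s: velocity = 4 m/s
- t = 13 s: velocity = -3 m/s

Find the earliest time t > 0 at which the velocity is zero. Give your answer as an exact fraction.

v changes sign on 3–7 s (from -9 to 4); the graph is linear there, so v = 0 at t = 3 + (9)·(7 − 3)/(4 − -9) = 75/13 s.

t = 75/13 s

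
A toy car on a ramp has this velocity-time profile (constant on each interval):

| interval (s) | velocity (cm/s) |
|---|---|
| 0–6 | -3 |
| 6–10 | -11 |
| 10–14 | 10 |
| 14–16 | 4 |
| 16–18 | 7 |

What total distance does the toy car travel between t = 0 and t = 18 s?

Distance (not displacement) is the total path length: add the absolute areas under v-t.
0–6 s: |-3| × 6 = 18 cm
6–10 s: |-11| × 4 = 44 cm
10–14 s: |10| × 4 = 40 cm
14–16 s: |4| × 2 = 8 cm
16–18 s: |7| × 2 = 14 cm
Total distance = 124 cm

124 cm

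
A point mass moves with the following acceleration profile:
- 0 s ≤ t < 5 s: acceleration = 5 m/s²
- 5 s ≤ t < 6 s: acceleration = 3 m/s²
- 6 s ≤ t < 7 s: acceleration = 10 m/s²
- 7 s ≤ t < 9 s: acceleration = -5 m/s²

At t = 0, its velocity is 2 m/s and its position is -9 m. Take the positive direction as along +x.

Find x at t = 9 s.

On each constant-a segment, Δv = aΔt and Δx = v₀Δt + ½aΔt²; chain segment to segment.
0–5 s: v starts 2 m/s; Δx = 2·5 + ½·5·5² = 72.5 m; v ends 27 m/s.
5–6 s: v starts 27 m/s; Δx = 27·1 + ½·3·1² = 28.5 m; v ends 30 m/s.
6–7 s: v starts 30 m/s; Δx = 30·1 + ½·10·1² = 35 m; v ends 40 m/s.
7–9 s: v starts 40 m/s; Δx = 40·2 + ½·-5·2² = 70 m; v ends 30 m/s.
x(9) = -9 + Σ Δx = 197 m.

197 m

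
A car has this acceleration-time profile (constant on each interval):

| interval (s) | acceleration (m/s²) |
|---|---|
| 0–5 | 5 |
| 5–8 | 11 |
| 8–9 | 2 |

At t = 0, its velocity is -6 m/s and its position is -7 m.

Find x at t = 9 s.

185 m

On each constant-a segment, Δv = aΔt and Δx = v₀Δt + ½aΔt²; chain segment to segment.
0–5 s: v starts -6 m/s; Δx = -6·5 + ½·5·5² = 32.5 m; v ends 19 m/s.
5–8 s: v starts 19 m/s; Δx = 19·3 + ½·11·3² = 106.5 m; v ends 52 m/s.
8–9 s: v starts 52 m/s; Δx = 52·1 + ½·2·1² = 53 m; v ends 54 m/s.
x(9) = -7 + Σ Δx = 185 m.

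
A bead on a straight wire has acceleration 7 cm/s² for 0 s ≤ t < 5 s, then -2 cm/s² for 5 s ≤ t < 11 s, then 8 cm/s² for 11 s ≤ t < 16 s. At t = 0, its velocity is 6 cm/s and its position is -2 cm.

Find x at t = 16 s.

On each constant-a segment, Δv = aΔt and Δx = v₀Δt + ½aΔt²; chain segment to segment.
0–5 s: v starts 6 cm/s; Δx = 6·5 + ½·7·5² = 117.5 cm; v ends 41 cm/s.
5–11 s: v starts 41 cm/s; Δx = 41·6 + ½·-2·6² = 210 cm; v ends 29 cm/s.
11–16 s: v starts 29 cm/s; Δx = 29·5 + ½·8·5² = 245 cm; v ends 69 cm/s.
x(16) = -2 + Σ Δx = 570.5 cm.

570.5 cm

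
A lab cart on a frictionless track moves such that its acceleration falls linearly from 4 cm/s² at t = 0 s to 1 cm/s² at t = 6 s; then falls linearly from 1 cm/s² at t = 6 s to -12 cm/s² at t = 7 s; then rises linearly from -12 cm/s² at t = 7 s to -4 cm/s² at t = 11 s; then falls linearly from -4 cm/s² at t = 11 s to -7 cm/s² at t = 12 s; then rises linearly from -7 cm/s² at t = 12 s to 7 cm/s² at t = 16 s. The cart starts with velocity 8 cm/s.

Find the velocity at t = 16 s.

Δv equals the area under the a-t graph; then v = v₀ + Δv.
0–6 s: ½(4 + 1)(6) = 15 cm/s
6–7 s: ½(1 + -12)(1) = -5.5 cm/s
7–11 s: ½(-12 + -4)(4) = -32 cm/s
11–12 s: ½(-4 + -7)(1) = -5.5 cm/s
12–16 s: ½(-7 + 7)(4) = 0 cm/s
Δv = -28 cm/s, so v(16) = 8 + (-28) = -20 cm/s.

-20 cm/s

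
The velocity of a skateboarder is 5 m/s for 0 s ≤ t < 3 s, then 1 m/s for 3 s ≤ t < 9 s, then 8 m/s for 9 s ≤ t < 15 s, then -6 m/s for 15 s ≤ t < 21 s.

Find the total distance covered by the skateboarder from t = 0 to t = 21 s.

Total distance travelled is ∫|v| dt — sum the magnitudes of each area piece.
0–3 s: |5| × 3 = 15 m
3–9 s: |1| × 6 = 6 m
9–15 s: |8| × 6 = 48 m
15–21 s: |-6| × 6 = 36 m
Total distance = 105 m

105 m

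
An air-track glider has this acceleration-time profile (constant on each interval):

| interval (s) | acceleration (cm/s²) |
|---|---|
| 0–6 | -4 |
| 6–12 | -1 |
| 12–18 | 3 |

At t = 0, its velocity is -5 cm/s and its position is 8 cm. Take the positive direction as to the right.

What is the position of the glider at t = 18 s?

-442 cm

On each constant-a segment, Δv = aΔt and Δx = v₀Δt + ½aΔt²; chain segment to segment.
0–6 s: v starts -5 cm/s; Δx = -5·6 + ½·-4·6² = -102 cm; v ends -29 cm/s.
6–12 s: v starts -29 cm/s; Δx = -29·6 + ½·-1·6² = -192 cm; v ends -35 cm/s.
12–18 s: v starts -35 cm/s; Δx = -35·6 + ½·3·6² = -156 cm; v ends -17 cm/s.
x(18) = 8 + Σ Δx = -442 cm.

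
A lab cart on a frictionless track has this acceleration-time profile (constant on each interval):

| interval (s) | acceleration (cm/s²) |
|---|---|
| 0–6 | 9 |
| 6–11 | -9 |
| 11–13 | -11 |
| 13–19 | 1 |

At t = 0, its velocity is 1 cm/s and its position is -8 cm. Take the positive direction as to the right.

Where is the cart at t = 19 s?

On each constant-a segment, Δv = aΔt and Δx = v₀Δt + ½aΔt²; chain segment to segment.
0–6 s: v starts 1 cm/s; Δx = 1·6 + ½·9·6² = 168 cm; v ends 55 cm/s.
6–11 s: v starts 55 cm/s; Δx = 55·5 + ½·-9·5² = 162.5 cm; v ends 10 cm/s.
11–13 s: v starts 10 cm/s; Δx = 10·2 + ½·-11·2² = -2 cm; v ends -12 cm/s.
13–19 s: v starts -12 cm/s; Δx = -12·6 + ½·1·6² = -54 cm; v ends -6 cm/s.
x(19) = -8 + Σ Δx = 266.5 cm.

266.5 cm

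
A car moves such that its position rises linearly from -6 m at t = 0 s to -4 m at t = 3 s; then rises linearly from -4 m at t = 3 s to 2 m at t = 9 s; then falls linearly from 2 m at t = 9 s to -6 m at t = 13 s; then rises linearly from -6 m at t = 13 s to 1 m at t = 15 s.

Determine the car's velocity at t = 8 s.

Velocity is the slope of the x-t graph on 3–9 s: (2 − -4)/(9 − 3) = 1 m/s.

1 m/s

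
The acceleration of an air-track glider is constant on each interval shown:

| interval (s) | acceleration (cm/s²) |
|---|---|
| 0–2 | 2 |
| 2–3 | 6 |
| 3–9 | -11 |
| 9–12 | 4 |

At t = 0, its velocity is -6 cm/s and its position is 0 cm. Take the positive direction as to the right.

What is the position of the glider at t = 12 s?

-349 cm

On each constant-a segment, Δv = aΔt and Δx = v₀Δt + ½aΔt²; chain segment to segment.
0–2 s: v starts -6 cm/s; Δx = -6·2 + ½·2·2² = -8 cm; v ends -2 cm/s.
2–3 s: v starts -2 cm/s; Δx = -2·1 + ½·6·1² = 1 cm; v ends 4 cm/s.
3–9 s: v starts 4 cm/s; Δx = 4·6 + ½·-11·6² = -174 cm; v ends -62 cm/s.
9–12 s: v starts -62 cm/s; Δx = -62·3 + ½·4·3² = -168 cm; v ends -50 cm/s.
x(12) = 0 + Σ Δx = -349 cm.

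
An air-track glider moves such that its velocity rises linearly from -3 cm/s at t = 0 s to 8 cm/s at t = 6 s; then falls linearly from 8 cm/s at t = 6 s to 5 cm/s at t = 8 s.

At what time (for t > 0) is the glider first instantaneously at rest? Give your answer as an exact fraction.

v changes sign on 0–6 s (from -3 to 8); the graph is linear there, so v = 0 at t = 0 + (3)·(6 − 0)/(8 − -3) = 18/11 s.

t = 18/11 s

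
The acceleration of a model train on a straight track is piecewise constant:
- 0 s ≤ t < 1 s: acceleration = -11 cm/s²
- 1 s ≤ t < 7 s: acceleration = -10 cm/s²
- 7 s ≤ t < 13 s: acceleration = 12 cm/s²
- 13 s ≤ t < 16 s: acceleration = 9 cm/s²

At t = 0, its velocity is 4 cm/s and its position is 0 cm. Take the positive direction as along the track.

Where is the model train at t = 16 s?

On each constant-a segment, Δv = aΔt and Δx = v₀Δt + ½aΔt²; chain segment to segment.
0–1 s: v starts 4 cm/s; Δx = 4·1 + ½·-11·1² = -1.5 cm; v ends -7 cm/s.
1–7 s: v starts -7 cm/s; Δx = -7·6 + ½·-10·6² = -222 cm; v ends -67 cm/s.
7–13 s: v starts -67 cm/s; Δx = -67·6 + ½·12·6² = -186 cm; v ends 5 cm/s.
13–16 s: v starts 5 cm/s; Δx = 5·3 + ½·9·3² = 55.5 cm; v ends 32 cm/s.
x(16) = 0 + Σ Δx = -354 cm.

-354 cm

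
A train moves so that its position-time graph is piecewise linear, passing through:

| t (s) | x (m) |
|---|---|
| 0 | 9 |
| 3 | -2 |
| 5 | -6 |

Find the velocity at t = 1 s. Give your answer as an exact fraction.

Velocity is the slope of the x-t graph on 0–3 s: (-2 − 9)/(3 − 0) = -11/3 m/s.

-11/3 m/s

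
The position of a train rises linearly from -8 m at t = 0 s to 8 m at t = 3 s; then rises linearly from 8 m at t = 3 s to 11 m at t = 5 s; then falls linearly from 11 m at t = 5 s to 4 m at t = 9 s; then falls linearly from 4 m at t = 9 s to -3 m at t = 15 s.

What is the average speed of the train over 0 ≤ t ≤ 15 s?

Average speed = (total path length)/(elapsed time); on a piecewise-linear x-t graph the path length is Σ|Δx|.
0–3 s: |Δx| = |8 − -8| = 16 m
3–5 s: |Δx| = |11 − 8| = 3 m
5–9 s: |Δx| = |4 − 11| = 7 m
9–15 s: |Δx| = |-3 − 4| = 7 m
Total path = 33 m; average speed = 33/15 = 2.2 m/s.

2.2 m/s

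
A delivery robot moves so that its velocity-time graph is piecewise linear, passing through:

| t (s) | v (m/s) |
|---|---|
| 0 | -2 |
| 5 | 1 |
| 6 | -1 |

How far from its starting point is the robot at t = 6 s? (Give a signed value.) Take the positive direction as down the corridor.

-2.5 m

Displacement is the signed area under the v-t curve.
0–5 s: ½(-2 + 1)(5) = -2.5 m
5–6 s: ½(1 + -1)(1) = 0 m
Net displacement = -2.5 m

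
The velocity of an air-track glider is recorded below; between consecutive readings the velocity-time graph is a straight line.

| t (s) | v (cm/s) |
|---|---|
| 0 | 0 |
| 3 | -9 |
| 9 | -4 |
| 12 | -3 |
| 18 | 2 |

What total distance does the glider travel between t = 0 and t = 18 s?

Total distance travelled is ∫|v| dt — sum the magnitudes of each area piece.
0–3 s: |½(0 + -9)(3)| = 13.5 cm
3–9 s: |½(-9 + -4)(6)| = 39 cm
9–12 s: |½(-4 + -3)(3)| = 10.5 cm
12–18 s: v = 0 at t = 15.6 s; triangle areas 5.4 + 2.4 = 7.8 cm
Total distance = 70.8 cm

70.8 cm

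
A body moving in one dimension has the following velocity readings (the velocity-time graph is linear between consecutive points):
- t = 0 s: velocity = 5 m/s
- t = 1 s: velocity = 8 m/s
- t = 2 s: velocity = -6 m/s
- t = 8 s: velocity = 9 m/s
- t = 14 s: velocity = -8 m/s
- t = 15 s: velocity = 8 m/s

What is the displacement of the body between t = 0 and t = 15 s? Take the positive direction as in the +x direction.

Net displacement equals the area under the velocity-time graph (areas below the axis count negative).
0–1 s: ½(5 + 8)(1) = 6.5 m
1–2 s: ½(8 + -6)(1) = 1 m
2–8 s: ½(-6 + 9)(6) = 9 m
8–14 s: ½(9 + -8)(6) = 3 m
14–15 s: ½(-8 + 8)(1) = 0 m
Net displacement = 19.5 m

19.5 m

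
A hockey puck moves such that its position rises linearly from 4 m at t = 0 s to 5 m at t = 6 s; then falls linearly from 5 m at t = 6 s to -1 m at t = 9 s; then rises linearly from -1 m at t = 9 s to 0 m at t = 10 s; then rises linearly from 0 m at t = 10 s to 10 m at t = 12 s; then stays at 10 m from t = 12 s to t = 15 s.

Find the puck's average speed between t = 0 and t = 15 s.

Average speed = (total path length)/(elapsed time); on a piecewise-linear x-t graph the path length is Σ|Δx|.
0–6 s: |Δx| = |5 − 4| = 1 m
6–9 s: |Δx| = |-1 − 5| = 6 m
9–10 s: |Δx| = |0 − -1| = 1 m
10–12 s: |Δx| = |10 − 0| = 10 m
12–15 s: |Δx| = |10 − 10| = 0 m
Total path = 18 m; average speed = 18/15 = 1.2 m/s.

1.2 m/s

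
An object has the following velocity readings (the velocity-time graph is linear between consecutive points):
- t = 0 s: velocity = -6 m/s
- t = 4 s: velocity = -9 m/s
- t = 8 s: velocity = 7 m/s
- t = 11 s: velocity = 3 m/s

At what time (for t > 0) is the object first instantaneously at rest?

v changes sign on 4–8 s (from -9 to 7); the graph is linear there, so v = 0 at t = 4 + (9)·(8 − 4)/(7 − -9) = 6.25 s.

t = 6.25 s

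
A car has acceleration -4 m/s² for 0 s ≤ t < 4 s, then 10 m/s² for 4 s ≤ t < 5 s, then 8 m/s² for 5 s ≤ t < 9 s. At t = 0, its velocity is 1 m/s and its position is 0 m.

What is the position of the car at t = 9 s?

On each constant-a segment, Δv = aΔt and Δx = v₀Δt + ½aΔt²; chain segment to segment.
0–4 s: v starts 1 m/s; Δx = 1·4 + ½·-4·4² = -28 m; v ends -15 m/s.
4–5 s: v starts -15 m/s; Δx = -15·1 + ½·10·1² = -10 m; v ends -5 m/s.
5–9 s: v starts -5 m/s; Δx = -5·4 + ½·8·4² = 44 m; v ends 27 m/s.
x(9) = 0 + Σ Δx = 6 m.

6 m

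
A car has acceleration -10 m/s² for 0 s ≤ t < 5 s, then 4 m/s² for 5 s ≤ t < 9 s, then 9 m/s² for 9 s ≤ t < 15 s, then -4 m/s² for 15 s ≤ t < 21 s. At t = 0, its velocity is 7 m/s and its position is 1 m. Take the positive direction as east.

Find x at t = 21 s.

-139 m

On each constant-a segment, Δv = aΔt and Δx = v₀Δt + ½aΔt²; chain segment to segment.
0–5 s: v starts 7 m/s; Δx = 7·5 + ½·-10·5² = -90 m; v ends -43 m/s.
5–9 s: v starts -43 m/s; Δx = -43·4 + ½·4·4² = -140 m; v ends -27 m/s.
9–15 s: v starts -27 m/s; Δx = -27·6 + ½·9·6² = 0 m; v ends 27 m/s.
15–21 s: v starts 27 m/s; Δx = 27·6 + ½·-4·6² = 90 m; v ends 3 m/s.
x(21) = 1 + Σ Δx = -139 m.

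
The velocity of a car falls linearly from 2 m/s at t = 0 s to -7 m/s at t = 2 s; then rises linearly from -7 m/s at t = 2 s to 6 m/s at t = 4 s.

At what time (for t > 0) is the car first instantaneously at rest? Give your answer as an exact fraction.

t = 4/9 s

v changes sign on 0–2 s (from 2 to -7); the graph is linear there, so v = 0 at t = 0 + (-2)·(2 − 0)/(-7 − 2) = 4/9 s.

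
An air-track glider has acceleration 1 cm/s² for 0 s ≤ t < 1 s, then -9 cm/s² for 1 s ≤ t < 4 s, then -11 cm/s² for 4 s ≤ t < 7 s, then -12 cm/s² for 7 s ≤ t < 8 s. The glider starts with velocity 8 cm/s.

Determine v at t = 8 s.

-63 cm/s

Δv equals the area under the a-t graph; then v = v₀ + Δv.
0–1 s: 1 × 1 = 1 cm/s
1–4 s: -9 × 3 = -27 cm/s
4–7 s: -11 × 3 = -33 cm/s
7–8 s: -12 × 1 = -12 cm/s
Δv = -71 cm/s, so v(8) = 8 + (-71) = -63 cm/s.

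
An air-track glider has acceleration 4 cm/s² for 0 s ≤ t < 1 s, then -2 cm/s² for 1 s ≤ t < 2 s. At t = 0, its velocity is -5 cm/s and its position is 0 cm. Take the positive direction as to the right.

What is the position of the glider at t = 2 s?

-5 cm

On each constant-a segment, Δv = aΔt and Δx = v₀Δt + ½aΔt²; chain segment to segment.
0–1 s: v starts -5 cm/s; Δx = -5·1 + ½·4·1² = -3 cm; v ends -1 cm/s.
1–2 s: v starts -1 cm/s; Δx = -1·1 + ½·-2·1² = -2 cm; v ends -3 cm/s.
x(2) = 0 + Σ Δx = -5 cm.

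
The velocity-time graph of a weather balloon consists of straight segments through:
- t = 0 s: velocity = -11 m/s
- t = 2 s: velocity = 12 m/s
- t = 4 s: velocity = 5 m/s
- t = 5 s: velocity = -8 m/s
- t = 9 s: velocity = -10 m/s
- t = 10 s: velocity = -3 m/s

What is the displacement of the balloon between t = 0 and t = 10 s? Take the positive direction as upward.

-26 m

Displacement is the signed area under the v-t curve.
0–2 s: ½(-11 + 12)(2) = 1 m
2–4 s: ½(12 + 5)(2) = 17 m
4–5 s: ½(5 + -8)(1) = -1.5 m
5–9 s: ½(-8 + -10)(4) = -36 m
9–10 s: ½(-10 + -3)(1) = -6.5 m
Net displacement = -26 m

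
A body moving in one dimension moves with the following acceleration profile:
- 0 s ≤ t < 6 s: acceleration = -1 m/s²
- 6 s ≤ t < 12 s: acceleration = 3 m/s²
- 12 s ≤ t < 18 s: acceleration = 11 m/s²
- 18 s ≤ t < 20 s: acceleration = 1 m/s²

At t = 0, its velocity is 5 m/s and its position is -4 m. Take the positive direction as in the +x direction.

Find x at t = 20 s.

On each constant-a segment, Δv = aΔt and Δx = v₀Δt + ½aΔt²; chain segment to segment.
0–6 s: v starts 5 m/s; Δx = 5·6 + ½·-1·6² = 12 m; v ends -1 m/s.
6–12 s: v starts -1 m/s; Δx = -1·6 + ½·3·6² = 48 m; v ends 17 m/s.
12–18 s: v starts 17 m/s; Δx = 17·6 + ½·11·6² = 300 m; v ends 83 m/s.
18–20 s: v starts 83 m/s; Δx = 83·2 + ½·1·2² = 168 m; v ends 85 m/s.
x(20) = -4 + Σ Δx = 524 m.

524 m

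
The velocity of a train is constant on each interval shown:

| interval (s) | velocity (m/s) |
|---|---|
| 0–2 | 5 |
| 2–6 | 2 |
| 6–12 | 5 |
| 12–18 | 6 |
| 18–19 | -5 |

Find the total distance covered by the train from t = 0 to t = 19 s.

Distance (not displacement) is the total path length: add the absolute areas under v-t.
0–2 s: |5| × 2 = 10 m
2–6 s: |2| × 4 = 8 m
6–12 s: |5| × 6 = 30 m
12–18 s: |6| × 6 = 36 m
18–19 s: |-5| × 1 = 5 m
Total distance = 89 m

89 m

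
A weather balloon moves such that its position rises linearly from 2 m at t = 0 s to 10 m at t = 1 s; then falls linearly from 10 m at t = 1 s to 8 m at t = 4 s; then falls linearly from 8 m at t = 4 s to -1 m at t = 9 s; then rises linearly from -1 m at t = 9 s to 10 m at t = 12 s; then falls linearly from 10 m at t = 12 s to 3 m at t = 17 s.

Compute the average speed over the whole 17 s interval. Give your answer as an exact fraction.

37/17 m/s

Average speed = (total path length)/(elapsed time); on a piecewise-linear x-t graph the path length is Σ|Δx|.
0–1 s: |Δx| = |10 − 2| = 8 m
1–4 s: |Δx| = |8 − 10| = 2 m
4–9 s: |Δx| = |-1 − 8| = 9 m
9–12 s: |Δx| = |10 − -1| = 11 m
12–17 s: |Δx| = |3 − 10| = 7 m
Total path = 37 m; average speed = 37/17 = 37/17 m/s.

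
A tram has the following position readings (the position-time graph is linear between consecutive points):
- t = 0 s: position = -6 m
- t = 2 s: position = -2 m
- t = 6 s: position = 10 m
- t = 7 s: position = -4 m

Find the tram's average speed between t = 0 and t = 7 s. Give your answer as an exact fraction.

30/7 m/s

Average speed = (total path length)/(elapsed time); on a piecewise-linear x-t graph the path length is Σ|Δx|.
0–2 s: |Δx| = |-2 − -6| = 4 m
2–6 s: |Δx| = |10 − -2| = 12 m
6–7 s: |Δx| = |-4 − 10| = 14 m
Total path = 30 m; average speed = 30/7 = 30/7 m/s.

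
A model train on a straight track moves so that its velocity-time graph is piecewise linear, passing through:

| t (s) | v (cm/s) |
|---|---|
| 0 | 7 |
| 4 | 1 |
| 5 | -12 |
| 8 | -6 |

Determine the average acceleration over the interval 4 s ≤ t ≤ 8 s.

-1.75 cm/s²

Average acceleration = Δv/Δt = (-6 − 1)/(8 − 4) = -1.75 cm/s².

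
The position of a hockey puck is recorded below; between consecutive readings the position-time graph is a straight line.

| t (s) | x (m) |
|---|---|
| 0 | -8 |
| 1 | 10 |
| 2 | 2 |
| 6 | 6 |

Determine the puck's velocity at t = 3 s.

1 m/s

Velocity is the slope of the x-t graph on 2–6 s: (6 − 2)/(6 − 2) = 1 m/s.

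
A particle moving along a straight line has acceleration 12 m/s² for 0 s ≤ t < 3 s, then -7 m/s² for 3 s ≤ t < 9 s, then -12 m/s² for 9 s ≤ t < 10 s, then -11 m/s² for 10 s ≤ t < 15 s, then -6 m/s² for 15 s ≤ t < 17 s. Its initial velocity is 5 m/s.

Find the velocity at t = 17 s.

Δv equals the area under the a-t graph; then v = v₀ + Δv.
0–3 s: 12 × 3 = 36 m/s
3–9 s: -7 × 6 = -42 m/s
9–10 s: -12 × 1 = -12 m/s
10–15 s: -11 × 5 = -55 m/s
15–17 s: -6 × 2 = -12 m/s
Δv = -85 m/s, so v(17) = 5 + (-85) = -80 m/s.

-80 m/s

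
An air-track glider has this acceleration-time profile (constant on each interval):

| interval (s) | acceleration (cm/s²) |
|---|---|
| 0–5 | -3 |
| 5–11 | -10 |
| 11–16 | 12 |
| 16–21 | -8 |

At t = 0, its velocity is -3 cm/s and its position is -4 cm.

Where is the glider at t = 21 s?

On each constant-a segment, Δv = aΔt and Δx = v₀Δt + ½aΔt²; chain segment to segment.
0–5 s: v starts -3 cm/s; Δx = -3·5 + ½·-3·5² = -52.5 cm; v ends -18 cm/s.
5–11 s: v starts -18 cm/s; Δx = -18·6 + ½·-10·6² = -288 cm; v ends -78 cm/s.
11–16 s: v starts -78 cm/s; Δx = -78·5 + ½·12·5² = -240 cm; v ends -18 cm/s.
16–21 s: v starts -18 cm/s; Δx = -18·5 + ½·-8·5² = -190 cm; v ends -58 cm/s.
x(21) = -4 + Σ Δx = -774.5 cm.

-774.5 cm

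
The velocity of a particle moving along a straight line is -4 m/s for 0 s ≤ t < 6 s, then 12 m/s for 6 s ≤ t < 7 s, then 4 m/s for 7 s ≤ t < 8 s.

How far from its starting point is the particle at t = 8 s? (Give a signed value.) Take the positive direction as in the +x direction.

Net displacement equals the area under the velocity-time graph (areas below the axis count negative).
0–6 s: -4 × 6 = -24 m
6–7 s: 12 × 1 = 12 m
7–8 s: 4 × 1 = 4 m
Net displacement = -8 m

-8 m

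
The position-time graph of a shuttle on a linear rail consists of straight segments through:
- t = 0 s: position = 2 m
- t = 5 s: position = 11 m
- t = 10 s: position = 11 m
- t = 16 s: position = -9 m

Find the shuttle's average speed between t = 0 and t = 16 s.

1.8125 m/s

Average speed = (total path length)/(elapsed time); on a piecewise-linear x-t graph the path length is Σ|Δx|.
0–5 s: |Δx| = |11 − 2| = 9 m
5–10 s: |Δx| = |11 − 11| = 0 m
10–16 s: |Δx| = |-9 − 11| = 20 m
Total path = 29 m; average speed = 29/16 = 1.8125 m/s.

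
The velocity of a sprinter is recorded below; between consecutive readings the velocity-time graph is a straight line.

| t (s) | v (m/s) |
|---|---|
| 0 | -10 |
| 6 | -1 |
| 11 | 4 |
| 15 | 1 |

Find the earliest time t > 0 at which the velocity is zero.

v changes sign on 6–11 s (from -1 to 4); the graph is linear there, so v = 0 at t = 6 + (1)·(11 − 6)/(4 − -1) = 7 s.

t = 7 s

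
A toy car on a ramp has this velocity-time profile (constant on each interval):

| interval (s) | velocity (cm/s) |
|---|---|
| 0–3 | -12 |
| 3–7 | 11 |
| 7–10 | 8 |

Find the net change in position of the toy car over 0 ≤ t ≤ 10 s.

Displacement is the signed area under the v-t curve.
0–3 s: -12 × 3 = -36 cm
3–7 s: 11 × 4 = 44 cm
7–10 s: 8 × 3 = 24 cm
Net displacement = 32 cm

32 cm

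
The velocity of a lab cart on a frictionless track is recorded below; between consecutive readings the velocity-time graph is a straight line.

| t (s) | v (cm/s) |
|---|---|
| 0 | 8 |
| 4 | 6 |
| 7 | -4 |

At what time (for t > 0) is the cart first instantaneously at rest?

t = 5.8 s

v changes sign on 4–7 s (from 6 to -4); the graph is linear there, so v = 0 at t = 4 + (-6)·(7 − 4)/(-4 − 6) = 5.8 s.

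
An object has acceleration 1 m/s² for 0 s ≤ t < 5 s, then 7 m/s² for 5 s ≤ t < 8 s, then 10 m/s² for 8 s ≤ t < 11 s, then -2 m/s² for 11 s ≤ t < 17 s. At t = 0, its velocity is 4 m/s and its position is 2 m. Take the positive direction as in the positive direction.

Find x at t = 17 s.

552 m

On each constant-a segment, Δv = aΔt and Δx = v₀Δt + ½aΔt²; chain segment to segment.
0–5 s: v starts 4 m/s; Δx = 4·5 + ½·1·5² = 32.5 m; v ends 9 m/s.
5–8 s: v starts 9 m/s; Δx = 9·3 + ½·7·3² = 58.5 m; v ends 30 m/s.
8–11 s: v starts 30 m/s; Δx = 30·3 + ½·10·3² = 135 m; v ends 60 m/s.
11–17 s: v starts 60 m/s; Δx = 60·6 + ½·-2·6² = 324 m; v ends 48 m/s.
x(17) = 2 + Σ Δx = 552 m.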